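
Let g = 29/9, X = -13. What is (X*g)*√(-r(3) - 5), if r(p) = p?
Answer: -754*I*√2/9 ≈ -118.48*I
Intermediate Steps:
g = 29/9 (g = 29*(⅑) = 29/9 ≈ 3.2222)
(X*g)*√(-r(3) - 5) = (-13*29/9)*√(-1*3 - 5) = -377*√(-3 - 5)/9 = -754*I*√2/9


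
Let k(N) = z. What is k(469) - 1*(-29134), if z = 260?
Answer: 29394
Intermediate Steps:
k(N) = 260
k(469) - 1*(-29134) = 260 - 1*(-29134) = 260 + 29134 = 29394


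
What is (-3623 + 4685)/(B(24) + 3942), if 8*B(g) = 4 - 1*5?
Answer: 8496/31535 ≈ 0.26941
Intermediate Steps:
B(g) = -⅛ (B(g) = (4 - 1*5)/8 = (4 - 5)/8 = (⅛)*(-1) = -⅛)
(-3623 + 4685)/(B(24) + 3942) = (-3623 + 4685)/(-⅛ + 3942) = 1062/(31535/8) = 1062*(8/31535) = 8496/31535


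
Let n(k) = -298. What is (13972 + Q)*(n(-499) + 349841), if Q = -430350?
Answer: -145542015254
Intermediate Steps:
(13972 + Q)*(n(-499) + 349841) = (13972 - 430350)*(-298 + 349841) = -416378*349543 = -145542015254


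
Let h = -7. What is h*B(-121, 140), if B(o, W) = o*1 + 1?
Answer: 840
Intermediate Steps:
B(o, W) = 1 + o (B(o, W) = o + 1 = 1 + o)
h*B(-121, 140) = -7*(1 - 121) = -7*(-120) = 840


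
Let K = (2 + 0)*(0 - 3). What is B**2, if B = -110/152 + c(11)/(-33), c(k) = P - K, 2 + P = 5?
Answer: 693889/698896 ≈ 0.99284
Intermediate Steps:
P = 3 (P = -2 + 5 = 3)
K = -6 (K = 2*(-3) = -6)
c(k) = 9 (c(k) = 3 - 1*(-6) = 3 + 6 = 9)
B = -833/836 (B = -110/152 + 9/(-33) = -110*1/152 + 9*(-1/33) = -55/76 - 3/11 = -833/836 ≈ -0.99641)
B**2 = (-833/836)**2 = 693889/698896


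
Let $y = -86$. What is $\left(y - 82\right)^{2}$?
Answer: $28224$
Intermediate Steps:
$\left(y - 82\right)^{2} = \left(-86 - 82\right)^{2} = \left(-168\right)^{2} = 28224$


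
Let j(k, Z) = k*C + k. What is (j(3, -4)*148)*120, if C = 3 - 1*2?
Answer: 106560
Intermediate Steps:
C = 1 (C = 3 - 2 = 1)
j(k, Z) = 2*k (j(k, Z) = k*1 + k = k + k = 2*k)
(j(3, -4)*148)*120 = ((2*3)*148)*120 = (6*148)*120 = 888*120 = 106560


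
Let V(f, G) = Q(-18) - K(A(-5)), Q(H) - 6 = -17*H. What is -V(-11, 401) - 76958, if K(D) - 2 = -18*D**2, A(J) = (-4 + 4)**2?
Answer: -77268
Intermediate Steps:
A(J) = 0 (A(J) = 0**2 = 0)
Q(H) = 6 - 17*H
K(D) = 2 - 18*D**2
V(f, G) = 310 (V(f, G) = (6 - 17*(-18)) - (2 - 18*0**2) = (6 + 306) - (2 - 18*0) = 312 - (2 + 0) = 312 - 1*2 = 312 - 2 = 310)
-V(-11, 401) - 76958 = -1*310 - 76958 = -310 - 76958 = -77268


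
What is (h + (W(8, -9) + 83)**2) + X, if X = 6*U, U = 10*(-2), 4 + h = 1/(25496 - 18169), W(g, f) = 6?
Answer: 57128620/7327 ≈ 7797.0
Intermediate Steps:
h = -29307/7327 (h = -4 + 1/(25496 - 18169) = -4 + 1/7327 = -29307/7327 ≈ -3.9999)
U = -20
X = -120 (X = 6*(-20) = -120)
(h + (W(8, -9) + 83)**2) + X = (-29307/7327 + (6 + 83)**2) - 120 = (-29307/7327 + 89**2) - 120 = (-29307/7327 + 7921) - 120 = 58007860/7327 - 120 = 57128620/7327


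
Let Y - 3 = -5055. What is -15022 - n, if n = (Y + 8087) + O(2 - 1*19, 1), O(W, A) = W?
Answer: -18040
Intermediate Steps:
Y = -5052 (Y = 3 - 5055 = -5052)
n = 3018 (n = (-5052 + 8087) + (2 - 1*19) = 3035 + (2 - 19) = 3035 - 17 = 3018)
-15022 - n = -15022 - 1*3018 = -15022 - 3018 = -18040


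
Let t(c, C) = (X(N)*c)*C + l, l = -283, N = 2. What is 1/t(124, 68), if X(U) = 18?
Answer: 1/151493 ≈ 6.6010e-6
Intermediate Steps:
t(c, C) = -283 + 18*C*c (t(c, C) = (18*c)*C - 283 = 18*C*c - 283 = -283 + 18*C*c)
1/t(124, 68) = 1/(-283 + 18*68*124) = 1/(-283 + 151776) = 1/151493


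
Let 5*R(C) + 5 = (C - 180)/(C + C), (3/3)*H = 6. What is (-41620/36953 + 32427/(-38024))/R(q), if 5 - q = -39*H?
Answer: 474728057735/233949295188 ≈ 2.0292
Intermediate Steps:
H = 6
q = 239 (q = 5 - (-39)*6 = 5 - 1*(-234) = 5 + 234 = 239)
R(C) = -1 + (-180 + C)/(10*C) (R(C) = -1 + ((C - 180)/(C + C))/5 = -1 + ((-180 + C)/((2*C)))/5 = -1 + ((-180 + C)*(1/(2*C)))/5 = -1 + ((-180 + C)/(2*C))/5 = -1 + (-180 + C)/(10*C))
(-41620/36953 + 32427/(-38024))/R(q) = (-41620/36953 + 32427/(-38024))/(-9/10 - 18/239) = (-41620*1/36953 + 32427*(-1/38024))/(-9/10 - 18*1/239) = (-41620/36953 - 32427/38024)/(-9/10 - 18/239) = -397261973/(200728696*(-2331/2390)) = -397261973/200728696*(-2390/2331) = 474728057735/233949295188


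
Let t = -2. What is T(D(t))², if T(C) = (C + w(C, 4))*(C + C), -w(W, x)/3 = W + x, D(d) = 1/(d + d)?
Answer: 529/16 ≈ 33.063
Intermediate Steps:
D(d) = 1/(2*d)
w(W, x) = -3*W - 3*x (w(W, x) = -3*(W + x) = -3*W - 3*x)
T(C) = 2*C*(-12 - 2*C) (T(C) = (C + (-3*C - 3*4))*(C + C) = (C + (-3*C - 12))*(2*C) = (C + (-12 - 3*C))*(2*C) = (-12 - 2*C)*(2*C) = 2*C*(-12 - 2*C))
T(D(t))² = (-4*(½)/(-2)*(6 + (½)/(-2)))² = (-4*(½)*(-½)*(6 + (½)*(-½)))² = (-4*(-¼)*(6 - ¼))² = (-4*(-¼)*23/4)² = (23/4)² = 529/16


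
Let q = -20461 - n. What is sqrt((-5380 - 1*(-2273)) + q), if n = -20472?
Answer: 6*I*sqrt(86) ≈ 55.642*I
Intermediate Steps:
q = 11 (q = -20461 - 1*(-20472) = -20461 + 20472 = 11)
sqrt((-5380 - 1*(-2273)) + q) = sqrt((-5380 - 1*(-2273)) + 11) = sqrt((-5380 + 2273) + 11) = sqrt(-3107 + 11) = sqrt(-3096) = 6*I*sqrt(86)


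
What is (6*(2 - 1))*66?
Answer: 396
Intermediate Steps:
(6*(2 - 1))*66 = (6*1)*66 = 6*66 = 396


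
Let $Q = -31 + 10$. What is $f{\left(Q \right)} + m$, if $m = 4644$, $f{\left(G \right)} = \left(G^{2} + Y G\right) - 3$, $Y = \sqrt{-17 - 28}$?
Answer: $5082 - 63 i \sqrt{5} \approx 5082.0 - 140.87 i$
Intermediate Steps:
$Y = 3 i \sqrt{5}$ ($Y = \sqrt{-45} = 3 i \sqrt{5} \approx 6.7082 i$)
$Q = -21$
$f{\left(G \right)} = -3 + G^{2} + 3 i G \sqrt{5}$ ($f{\left(G \right)} = \left(G^{2} + 3 i \sqrt{5} G\right) - 3 = \left(G^{2} + 3 i G \sqrt{5}\right) - 3 = -3 + G^{2} + 3 i G \sqrt{5}$)
$f{\left(Q \right)} + m = \left(-3 + \left(-21\right)^{2} + 3 i \left(-21\right) \sqrt{5}\right) + 4644 = \left(-3 + 441 - 63 i \sqrt{5}\right) + 4644 = \left(438 - 63 i \sqrt{5}\right) + 4644 = 5082 - 63 i \sqrt{5}$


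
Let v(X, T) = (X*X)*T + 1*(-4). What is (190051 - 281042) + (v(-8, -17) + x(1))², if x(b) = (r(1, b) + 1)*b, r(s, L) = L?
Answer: 1097109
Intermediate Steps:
x(b) = b*(1 + b) (x(b) = (b + 1)*b = (1 + b)*b = b*(1 + b))
v(X, T) = -4 + T*X² (v(X, T) = X²*T - 4 = T*X² - 4 = -4 + T*X²)
(190051 - 281042) + (v(-8, -17) + x(1))² = (190051 - 281042) + ((-4 - 17*(-8)²) + 1*(1 + 1))² = -90991 + ((-4 - 17*64) + 1*2)² = -90991 + ((-4 - 1088) + 2)² = -90991 + (-1092 + 2)² = -90991 + (-1090)² = -90991 + 1188100 = 1097109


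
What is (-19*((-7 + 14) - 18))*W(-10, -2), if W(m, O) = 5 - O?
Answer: 1463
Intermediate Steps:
(-19*((-7 + 14) - 18))*W(-10, -2) = (-19*((-7 + 14) - 18))*(5 - 1*(-2)) = (-19*(7 - 18))*(5 + 2) = -19*(-11)*7 = 209*7 = 1463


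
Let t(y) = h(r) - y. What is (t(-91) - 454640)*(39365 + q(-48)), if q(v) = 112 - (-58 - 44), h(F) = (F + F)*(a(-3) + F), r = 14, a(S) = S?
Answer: -17978404539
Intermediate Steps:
h(F) = 2*F*(-3 + F) (h(F) = (F + F)*(-3 + F) = (2*F)*(-3 + F) = 2*F*(-3 + F))
t(y) = 308 - y (t(y) = 2*14*(-3 + 14) - y = 2*14*11 - y = 308 - y)
q(v) = 214 (q(v) = 112 - 1*(-102) = 112 + 102 = 214)
(t(-91) - 454640)*(39365 + q(-48)) = ((308 - 1*(-91)) - 454640)*(39365 + 214) = ((308 + 91) - 454640)*39579 = (399 - 454640)*39579 = -454241*39579 = -17978404539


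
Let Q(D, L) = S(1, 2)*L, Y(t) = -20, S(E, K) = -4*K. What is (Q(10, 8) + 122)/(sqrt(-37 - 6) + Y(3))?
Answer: -1160/443 - 58*I*sqrt(43)/443 ≈ -2.6185 - 0.85854*I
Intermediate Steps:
Q(D, L) = -8*L (Q(D, L) = (-4*2)*L = -8*L)
(Q(10, 8) + 122)/(sqrt(-37 - 6) + Y(3)) = (-8*8 + 122)/(sqrt(-37 - 6) - 20) = (-64 + 122)/(sqrt(-43) - 20) = 58/(I*sqrt(43) - 20) = 58/(-20 + I*sqrt(43))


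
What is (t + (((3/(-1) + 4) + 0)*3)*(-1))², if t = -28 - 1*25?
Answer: 3136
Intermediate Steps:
t = -53 (t = -28 - 25 = -53)
(t + (((3/(-1) + 4) + 0)*3)*(-1))² = (-53 + (((3/(-1) + 4) + 0)*3)*(-1))² = (-53 + (((3*(-1) + 4) + 0)*3)*(-1))² = (-53 + (((-3 + 4) + 0)*3)*(-1))² = (-53 + ((1 + 0)*3)*(-1))² = (-53 + (1*3)*(-1))² = (-53 + 3*(-1))² = (-53 - 3)² = (-56)² = 3136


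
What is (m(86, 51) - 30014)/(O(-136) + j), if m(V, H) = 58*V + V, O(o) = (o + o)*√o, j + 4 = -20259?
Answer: 505359220/420650993 - 13567360*I*√34/420650993 ≈ 1.2014 - 0.18807*I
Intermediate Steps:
j = -20263 (j = -4 - 20259 = -20263)
O(o) = 2*o^(3/2) (O(o) = (2*o)*√o = 2*o^(3/2))
m(V, H) = 59*V
(m(86, 51) - 30014)/(O(-136) + j) = (59*86 - 30014)/(2*(-136)^(3/2) - 20263) = (5074 - 30014)/(2*(-272*I*√34) - 20263) = -24940/(-544*I*√34 - 20263) = -24940/(-20263 - 544*I*√34)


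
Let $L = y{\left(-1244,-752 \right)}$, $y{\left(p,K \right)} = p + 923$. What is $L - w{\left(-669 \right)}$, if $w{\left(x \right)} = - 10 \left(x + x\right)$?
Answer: $-13701$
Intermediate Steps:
$y{\left(p,K \right)} = 923 + p$
$L = -321$ ($L = 923 - 1244 = -321$)
$w{\left(x \right)} = - 20 x$ ($w{\left(x \right)} = - 10 \cdot 2 x = - 20 x$)
$L - w{\left(-669 \right)} = -321 - \left(-20\right) \left(-669\right) = -321 - 13380 = -13701$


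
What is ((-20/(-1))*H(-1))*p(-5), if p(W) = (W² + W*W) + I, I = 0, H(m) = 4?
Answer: 4000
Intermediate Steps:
p(W) = 2*W² (p(W) = (W² + W*W) + 0 = (W² + W²) + 0 = 2*W² + 0 = 2*W²)
((-20/(-1))*H(-1))*p(-5) = (-20/(-1)*4)*(2*(-5)²) = (-20*(-1)*4)*(2*25) = (20*4)*50 = 80*50 = 4000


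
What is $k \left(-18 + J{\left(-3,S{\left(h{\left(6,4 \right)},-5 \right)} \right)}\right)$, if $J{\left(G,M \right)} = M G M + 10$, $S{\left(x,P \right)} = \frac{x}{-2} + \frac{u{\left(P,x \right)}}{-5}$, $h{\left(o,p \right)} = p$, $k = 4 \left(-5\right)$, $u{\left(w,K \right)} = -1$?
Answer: $\frac{1772}{5} \approx 354.4$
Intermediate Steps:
$k = -20$
$S{\left(x,P \right)} = \frac{1}{5} - \frac{x}{2}$ ($S{\left(x,P \right)} = \frac{x}{-2} - \frac{1}{-5} = x \left(- \frac{1}{2}\right) - - \frac{1}{5} = - \frac{x}{2} + \frac{1}{5} = \frac{1}{5} - \frac{x}{2}$)
$J{\left(G,M \right)} = 10 + G M^{2}$ ($J{\left(G,M \right)} = G M M + 10 = G M^{2} + 10 = 10 + G M^{2}$)
$k \left(-18 + J{\left(-3,S{\left(h{\left(6,4 \right)},-5 \right)} \right)}\right) = - 20 \left(-18 + \left(10 - 3 \left(\frac{1}{5} - 2\right)^{2}\right)\right) = - 20 \left(-18 + \left(10 - 3 \left(- \frac{9}{5}\right)^{2}\right)\right) = - 20 \left(-18 + \left(10 - \frac{243}{25}\right)\right) = - 20 \left(-18 + \frac{7}{25}\right) = \left(-20\right) \left(- \frac{443}{25}\right) = \frac{1772}{5}$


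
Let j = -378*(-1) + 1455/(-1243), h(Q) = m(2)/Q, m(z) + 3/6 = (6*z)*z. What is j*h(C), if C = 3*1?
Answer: 7338251/2486 ≈ 2951.8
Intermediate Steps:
m(z) = -½ + 6*z² (m(z) = -½ + (6*z)*z = -½ + 6*z²)
C = 3
h(Q) = 47/(2*Q) (h(Q) = (-½ + 6*2²)/Q = (-½ + 6*4)/Q = (-½ + 24)/Q = 47/(2*Q))
j = 468399/1243 (j = 378 + 1455*(-1/1243) = 378 - 1455/1243 = 468399/1243 ≈ 376.83)
j*h(C) = 468399*((47/2)/3)/1243 = 468399*((47/2)*(⅓))/1243 = (468399/1243)*(47/6) = 7338251/2486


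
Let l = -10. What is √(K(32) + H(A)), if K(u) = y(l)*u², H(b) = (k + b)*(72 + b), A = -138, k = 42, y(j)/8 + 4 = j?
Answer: 8*I*√1693 ≈ 329.17*I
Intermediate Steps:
y(j) = -32 + 8*j
H(b) = (42 + b)*(72 + b)
K(u) = -112*u² (K(u) = (-32 + 8*(-10))*u² = (-32 - 80)*u² = -112*u²)
√(K(32) + H(A)) = √(-112*32² + (3024 + (-138)² + 114*(-138))) = √(-112*1024 + (3024 + 19044 - 15732)) = √(-114688 + 6336) = √(-108352) = 8*I*√1693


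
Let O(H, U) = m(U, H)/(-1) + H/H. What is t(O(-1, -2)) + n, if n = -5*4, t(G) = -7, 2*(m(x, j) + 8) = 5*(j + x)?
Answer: -27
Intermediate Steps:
m(x, j) = -8 + 5*j/2 + 5*x/2 (m(x, j) = -8 + (5*(j + x))/2 = -8 + (5*j + 5*x)/2 = -8 + (5*j/2 + 5*x/2) = -8 + 5*j/2 + 5*x/2)
O(H, U) = 9 - 5*H/2 - 5*U/2 (O(H, U) = (-8 + 5*H/2 + 5*U/2)/(-1) + H/H = (-8 + 5*H/2 + 5*U/2)*(-1) + 1 = (8 - 5*H/2 - 5*U/2) + 1 = 9 - 5*H/2 - 5*U/2)
n = -20
t(O(-1, -2)) + n = -7 - 20 = -27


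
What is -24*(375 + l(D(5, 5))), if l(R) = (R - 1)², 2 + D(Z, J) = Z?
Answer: -9096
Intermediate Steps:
D(Z, J) = -2 + Z
l(R) = (-1 + R)²
-24*(375 + l(D(5, 5))) = -24*(375 + (-1 + (-2 + 5))²) = -24*(375 + (-1 + 3)²) = -24*(375 + 2²) = -24*(375 + 4) = -24*379 = -9096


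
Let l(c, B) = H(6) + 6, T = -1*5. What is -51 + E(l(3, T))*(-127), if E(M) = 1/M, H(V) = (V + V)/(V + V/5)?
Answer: -1554/23 ≈ -67.565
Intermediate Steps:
H(V) = 5/3 (H(V) = (2*V)/(V + V*(⅕)) = (2*V)/(V + V/5) = (2*V)/((6*V/5)) = (2*V)*(5/(6*V)) = 5/3)
T = -5
l(c, B) = 23/3 (l(c, B) = 5/3 + 6 = 23/3)
-51 + E(l(3, T))*(-127) = -51 - 127/(23/3) = -51 + (3/23)*(-127) = -51 - 381/23 = -1554/23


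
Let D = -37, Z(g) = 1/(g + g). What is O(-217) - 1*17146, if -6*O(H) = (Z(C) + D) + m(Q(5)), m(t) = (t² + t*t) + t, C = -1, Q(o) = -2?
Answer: -68563/4 ≈ -17141.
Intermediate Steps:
Z(g) = 1/(2*g)
m(t) = t + 2*t² (m(t) = (t² + t²) + t = 2*t² + t = t + 2*t²)
O(H) = 21/4 (O(H) = -(((½)/(-1) - 37) - 2*(1 + 2*(-2)))/6 = -(((½)*(-1) - 37) - 2*(1 - 4))/6 = -((-½ - 37) - 2*(-3))/6 = -(-75/2 + 6)/6 = -⅙*(-63/2) = 21/4)
O(-217) - 1*17146 = 21/4 - 1*17146 = 21/4 - 17146 = -68563/4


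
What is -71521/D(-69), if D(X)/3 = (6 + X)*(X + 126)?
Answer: 71521/10773 ≈ 6.6389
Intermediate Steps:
D(X) = 3*(6 + X)*(126 + X) (D(X) = 3*((6 + X)*(X + 126)) = 3*((6 + X)*(126 + X)) = 3*(6 + X)*(126 + X))
-71521/D(-69) = -71521/(2268 + 3*(-69)² + 396*(-69)) = -71521/(2268 + 3*4761 - 27324) = -71521/(2268 + 14283 - 27324) = -71521/(-10773) = -71521*(-1/10773) = 71521/10773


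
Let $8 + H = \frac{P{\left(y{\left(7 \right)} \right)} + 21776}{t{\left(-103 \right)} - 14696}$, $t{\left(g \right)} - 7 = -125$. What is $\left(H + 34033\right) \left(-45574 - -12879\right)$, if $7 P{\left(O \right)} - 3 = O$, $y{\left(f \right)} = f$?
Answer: $- \frac{6408532433420}{5761} \approx -1.1124 \cdot 10^{9}$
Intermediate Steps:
$t{\left(g \right)} = -118$ ($t{\left(g \right)} = 7 - 125 = -118$)
$P{\left(O \right)} = \frac{3}{7} + \frac{O}{7}$
$H = - \frac{54557}{5761}$ ($H = -8 + \frac{\left(\frac{3}{7} + \frac{1}{7} \cdot 7\right) + 21776}{-118 - 14696} = -8 + \frac{\left(\frac{3}{7} + 1\right) + 21776}{-14814} = -8 + \left(\frac{10}{7} + 21776\right) \left(- \frac{1}{14814}\right) = -8 + \frac{152442}{7} \left(- \frac{1}{14814}\right) = -8 - \frac{8469}{5761} = - \frac{54557}{5761} \approx -9.4701$)
$\left(H + 34033\right) \left(-45574 - -12879\right) = \left(- \frac{54557}{5761} + 34033\right) \left(-45574 - -12879\right) = \frac{196009556 \left(-45574 + 12879\right)}{5761} = \frac{196009556}{5761} \left(-32695\right) = - \frac{6408532433420}{5761}$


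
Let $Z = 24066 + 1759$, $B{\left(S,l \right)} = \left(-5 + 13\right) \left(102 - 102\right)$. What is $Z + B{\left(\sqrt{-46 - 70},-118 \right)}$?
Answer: $25825$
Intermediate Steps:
$B{\left(S,l \right)} = 0$ ($B{\left(S,l \right)} = 8 \cdot 0 = 0$)
$Z = 25825$
$Z + B{\left(\sqrt{-46 - 70},-118 \right)} = 25825 + 0 = 25825$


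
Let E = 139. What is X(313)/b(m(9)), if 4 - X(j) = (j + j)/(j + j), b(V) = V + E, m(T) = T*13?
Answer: 3/256 ≈ 0.011719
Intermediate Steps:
m(T) = 13*T
b(V) = 139 + V (b(V) = V + 139 = 139 + V)
X(j) = 3 (X(j) = 4 - (j + j)/(j + j) = 4 - 2*j/(2*j) = 4 - 2*j*1/(2*j) = 4 - 1*1 = 4 - 1 = 3)
X(313)/b(m(9)) = 3/(139 + 13*9) = 3/(139 + 117) = 3/256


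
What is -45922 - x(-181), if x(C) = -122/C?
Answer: -8312004/181 ≈ -45923.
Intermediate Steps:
-45922 - x(-181) = -45922 - (-122)/(-181) = -45922 - (-122)*(-1)/181 = -45922 - 1*122/181 = -45922 - 122/181 = -8312004/181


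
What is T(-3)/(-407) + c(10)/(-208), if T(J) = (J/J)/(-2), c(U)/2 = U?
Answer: -2009/21164 ≈ -0.094925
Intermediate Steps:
c(U) = 2*U
T(J) = -½ (T(J) = 1*(-½) = -½)
T(-3)/(-407) + c(10)/(-208) = -½/(-407) + (2*10)/(-208) = -½*(-1/407) + 20*(-1/208) = 1/814 - 5/52 = -2009/21164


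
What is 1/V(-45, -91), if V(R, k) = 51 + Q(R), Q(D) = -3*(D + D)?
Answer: 1/321 ≈ 0.0031153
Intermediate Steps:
Q(D) = -6*D
V(R, k) = 51 - 6*R
1/V(-45, -91) = 1/(51 - 6*(-45)) = 1/(51 + 270) = 1/321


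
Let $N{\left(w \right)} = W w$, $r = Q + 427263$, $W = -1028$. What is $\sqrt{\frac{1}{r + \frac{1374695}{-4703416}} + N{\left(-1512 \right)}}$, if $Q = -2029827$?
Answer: $\frac{2 \sqrt{22077130376144903430070144952998}}{7537526533319} \approx 1246.7$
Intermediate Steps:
$r = -1602564$ ($r = -2029827 + 427263 = -1602564$)
$N{\left(w \right)} = - 1028 w$
$\sqrt{\frac{1}{r + \frac{1374695}{-4703416}} + N{\left(-1512 \right)}} = \sqrt{\frac{1}{-1602564 + \frac{1374695}{-4703416}} - -1554336} = \sqrt{\frac{1}{-1602564 + 1374695 \left(- \frac{1}{4703416}\right)} + 1554336} = \sqrt{\frac{1}{-1602564 - \frac{1374695}{4703416}} + 1554336} = \sqrt{\frac{1}{- \frac{7537526533319}{4703416}} + 1554336} = \sqrt{- \frac{4703416}{7537526533319} + 1554336} = \sqrt{\frac{11715848841688217768}{7537526533319}} = \frac{2 \sqrt{22077130376144903430070144952998}}{7537526533319}$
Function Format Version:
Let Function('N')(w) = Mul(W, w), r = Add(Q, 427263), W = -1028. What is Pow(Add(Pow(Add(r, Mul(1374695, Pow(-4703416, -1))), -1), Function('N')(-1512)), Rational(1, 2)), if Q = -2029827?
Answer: Mul(Rational(2, 7537526533319), Pow(22077130376144903430070144952998, Rational(1, 2))) ≈ 1246.7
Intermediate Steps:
r = -1602564 (r = Add(-2029827, 427263) = -1602564)
Function('N')(w) = Mul(-1028, w)
Pow(Add(Pow(Add(r, Mul(1374695, Pow(-4703416, -1))), -1), Function('N')(-1512)), Rational(1, 2)) = Pow(Add(Pow(Add(-1602564, Mul(1374695, Pow(-4703416, -1))), -1), Mul(-1028, -1512)), Rational(1, 2)) = Pow(Add(Pow(Add(-1602564, Mul(1374695, Rational(-1, 4703416))), -1), 1554336), Rational(1, 2)) = Pow(Add(Pow(Add(-1602564, Rational(-1374695, 4703416)), -1), 1554336), Rational(1, 2)) = Pow(Add(Pow(Rational(-7537526533319, 4703416), -1), 1554336), Rational(1, 2)) = Pow(Add(Rational(-4703416, 7537526533319), 1554336), Rational(1, 2)) = Pow(Rational(11715848841688217768, 7537526533319), Rational(1, 2)) = Mul(Rational(2, 7537526533319), Pow(22077130376144903430070144952998, Rational(1, 2)))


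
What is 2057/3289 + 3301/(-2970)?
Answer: -431609/888030 ≈ -0.48603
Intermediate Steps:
2057/3289 + 3301/(-2970) = 2057*(1/3289) + 3301*(-1/2970) = 187/299 - 3301/2970 = -431609/888030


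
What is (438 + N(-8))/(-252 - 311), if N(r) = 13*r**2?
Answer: -1270/563 ≈ -2.2558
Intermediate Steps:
(438 + N(-8))/(-252 - 311) = (438 + 13*(-8)**2)/(-252 - 311) = (438 + 13*64)/(-563) = (438 + 832)*(-1/563) = 1270*(-1/563) = -1270/563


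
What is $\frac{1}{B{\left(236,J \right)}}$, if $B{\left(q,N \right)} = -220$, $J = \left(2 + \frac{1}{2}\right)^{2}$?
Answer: $- \frac{1}{220} \approx -0.0045455$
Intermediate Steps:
$J = \frac{25}{4}$ ($J = \left(2 + \frac{1}{2}\right)^{2} = \left(\frac{5}{2}\right)^{2} = \frac{25}{4} \approx 6.25$)
$\frac{1}{B{\left(236,J \right)}} = \frac{1}{-220} = - \frac{1}{220}$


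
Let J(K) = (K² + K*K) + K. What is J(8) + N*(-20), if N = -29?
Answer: 716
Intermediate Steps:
J(K) = K + 2*K² (J(K) = (K² + K²) + K = 2*K² + K = K + 2*K²)
J(8) + N*(-20) = 8*(1 + 2*8) - 29*(-20) = 8*(1 + 16) + 580 = 8*17 + 580 = 136 + 580 = 716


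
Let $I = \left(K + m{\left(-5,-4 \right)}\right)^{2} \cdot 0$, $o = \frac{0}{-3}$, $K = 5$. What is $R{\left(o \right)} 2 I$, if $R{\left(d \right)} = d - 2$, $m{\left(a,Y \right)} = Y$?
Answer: $0$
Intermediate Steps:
$o = 0$ ($o = 0 \left(- \frac{1}{3}\right) = 0$)
$R{\left(d \right)} = -2 + d$ ($R{\left(d \right)} = d - 2 = -2 + d$)
$I = 0$ ($I = \left(5 - 4\right)^{2} \cdot 0 = 1^{2} \cdot 0 = 1 \cdot 0 = 0$)
$R{\left(o \right)} 2 I = \left(-2 + 0\right) 2 \cdot 0 = \left(-2\right) 2 \cdot 0 = \left(-4\right) 0 = 0$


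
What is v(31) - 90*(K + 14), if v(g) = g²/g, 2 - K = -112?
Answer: -11489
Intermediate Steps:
K = 114 (K = 2 - 1*(-112) = 2 + 112 = 114)
v(g) = g
v(31) - 90*(K + 14) = 31 - 90*(114 + 14) = 31 - 90*128 = 31 - 11520 = -11489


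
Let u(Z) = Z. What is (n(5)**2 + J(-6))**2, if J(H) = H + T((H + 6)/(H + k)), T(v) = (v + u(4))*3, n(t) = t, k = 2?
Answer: 961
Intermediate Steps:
T(v) = 12 + 3*v (T(v) = (v + 4)*3 = (4 + v)*3 = 12 + 3*v)
J(H) = 12 + H + 3*(6 + H)/(2 + H) (J(H) = H + (12 + 3*((H + 6)/(H + 2))) = H + (12 + 3*((6 + H)/(2 + H))) = H + (12 + 3*(6 + H)/(2 + H)) = 12 + H + 3*(6 + H)/(2 + H))
(n(5)**2 + J(-6))**2 = (5**2 + (42 + (-6)**2 + 17*(-6))/(2 - 6))**2 = (25 + (42 + 36 - 102)/(-4))**2 = (25 - 1/4*(-24))**2 = (25 + 6)**2 = 31**2 = 961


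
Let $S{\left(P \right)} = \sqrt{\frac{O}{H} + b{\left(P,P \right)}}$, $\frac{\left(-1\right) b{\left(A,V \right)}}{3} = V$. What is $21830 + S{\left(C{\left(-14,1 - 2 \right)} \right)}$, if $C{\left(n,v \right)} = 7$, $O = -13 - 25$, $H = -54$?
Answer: $21830 + \frac{2 i \sqrt{411}}{9} \approx 21830.0 + 4.5051 i$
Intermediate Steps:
$b{\left(A,V \right)} = - 3 V$
$O = -38$
$S{\left(P \right)} = \sqrt{\frac{19}{27} - 3 P}$ ($S{\left(P \right)} = \sqrt{- \frac{38}{-54} - 3 P} = \sqrt{\left(-38\right) \left(- \frac{1}{54}\right) - 3 P} = \sqrt{\frac{19}{27} - 3 P}$)
$21830 + S{\left(C{\left(-14,1 - 2 \right)} \right)} = 21830 + \frac{\sqrt{57 - 1701}}{9} = 21830 + \frac{\sqrt{-1644}}{9} = 21830 + \frac{2 i \sqrt{411}}{9}$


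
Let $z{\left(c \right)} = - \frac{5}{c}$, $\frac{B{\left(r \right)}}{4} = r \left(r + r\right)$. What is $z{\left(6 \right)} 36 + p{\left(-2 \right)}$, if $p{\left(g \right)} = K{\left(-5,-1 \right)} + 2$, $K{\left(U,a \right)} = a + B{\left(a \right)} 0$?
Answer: $-29$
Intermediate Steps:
$B{\left(r \right)} = 8 r^{2}$ ($B{\left(r \right)} = 4 r \left(r + r\right) = 4 r 2 r = 4 \cdot 2 r^{2} = 8 r^{2}$)
$K{\left(U,a \right)} = a$ ($K{\left(U,a \right)} = a + 8 a^{2} \cdot 0 = a + 0 = a$)
$p{\left(g \right)} = 1$ ($p{\left(g \right)} = -1 + 2 = 1$)
$z{\left(6 \right)} 36 + p{\left(-2 \right)} = - \frac{5}{6} \cdot 36 + 1 = \left(-5\right) \frac{1}{6} \cdot 36 + 1 = \left(- \frac{5}{6}\right) 36 + 1 = -30 + 1 = -29$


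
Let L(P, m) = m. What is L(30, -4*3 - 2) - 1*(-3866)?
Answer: 3852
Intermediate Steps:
L(30, -4*3 - 2) - 1*(-3866) = (-4*3 - 2) - 1*(-3866) = (-12 - 2) + 3866 = -14 + 3866 = 3852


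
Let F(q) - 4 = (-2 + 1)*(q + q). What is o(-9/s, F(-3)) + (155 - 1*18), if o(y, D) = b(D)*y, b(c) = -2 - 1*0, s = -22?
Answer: 1498/11 ≈ 136.18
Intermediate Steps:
b(c) = -2 (b(c) = -2 + 0 = -2)
F(q) = 4 - 2*q (F(q) = 4 + (-2 + 1)*(q + q) = 4 - 2*q)
o(y, D) = -2*y
o(-9/s, F(-3)) + (155 - 1*18) = -(-18)/(-22) + (155 - 1*18) = -(-18)*(-1)/22 + (155 - 18) = -2*9/22 + 137 = -9/11 + 137 = 1498/11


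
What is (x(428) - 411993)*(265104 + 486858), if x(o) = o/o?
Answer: -309802328304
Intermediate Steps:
x(o) = 1
(x(428) - 411993)*(265104 + 486858) = (1 - 411993)*(265104 + 486858) = -411992*751962 = -309802328304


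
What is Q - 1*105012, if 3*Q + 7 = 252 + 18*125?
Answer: -312541/3 ≈ -1.0418e+5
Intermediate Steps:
Q = 2495/3 (Q = -7/3 + (252 + 18*125)/3 = -7/3 + (252 + 2250)/3 = -7/3 + (1/3)*2502 = -7/3 + 834 = 2495/3 ≈ 831.67)
Q - 1*105012 = 2495/3 - 1*105012 = 2495/3 - 105012 = -312541/3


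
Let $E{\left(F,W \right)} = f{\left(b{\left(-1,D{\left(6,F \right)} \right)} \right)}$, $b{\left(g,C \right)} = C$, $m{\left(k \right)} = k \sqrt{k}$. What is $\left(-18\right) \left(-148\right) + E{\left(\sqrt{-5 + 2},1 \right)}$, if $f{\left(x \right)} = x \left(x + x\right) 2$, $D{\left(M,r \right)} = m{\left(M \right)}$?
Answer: $3528$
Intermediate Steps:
$m{\left(k \right)} = k^{\frac{3}{2}}$
$D{\left(M,r \right)} = M^{\frac{3}{2}}$
$f{\left(x \right)} = 4 x^{2}$ ($f{\left(x \right)} = x 2 x 2 = 2 x^{2} \cdot 2 = 4 x^{2}$)
$E{\left(F,W \right)} = 864$ ($E{\left(F,W \right)} = 4 \left(6^{\frac{3}{2}}\right)^{2} = 4 \left(6 \sqrt{6}\right)^{2} = 4 \cdot 216 = 864$)
$\left(-18\right) \left(-148\right) + E{\left(\sqrt{-5 + 2},1 \right)} = \left(-18\right) \left(-148\right) + 864 = 2664 + 864 = 3528$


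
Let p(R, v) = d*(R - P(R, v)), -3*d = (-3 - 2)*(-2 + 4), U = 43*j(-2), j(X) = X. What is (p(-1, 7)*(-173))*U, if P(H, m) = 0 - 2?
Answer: 148780/3 ≈ 49593.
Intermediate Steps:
P(H, m) = -2
U = -86 (U = 43*(-2) = -86)
d = 10/3 (d = -(-3 - 2)*(-2 + 4)/3 = -(-5)*2/3 = -⅓*(-10) = 10/3 ≈ 3.3333)
p(R, v) = 20/3 + 10*R/3 (p(R, v) = 10*(R - 1*(-2))/3 = 10*(R + 2)/3 = 10*(2 + R)/3 = 20/3 + 10*R/3)
(p(-1, 7)*(-173))*U = ((20/3 + (10/3)*(-1))*(-173))*(-86) = ((20/3 - 10/3)*(-173))*(-86) = ((10/3)*(-173))*(-86) = -1730/3*(-86) = 148780/3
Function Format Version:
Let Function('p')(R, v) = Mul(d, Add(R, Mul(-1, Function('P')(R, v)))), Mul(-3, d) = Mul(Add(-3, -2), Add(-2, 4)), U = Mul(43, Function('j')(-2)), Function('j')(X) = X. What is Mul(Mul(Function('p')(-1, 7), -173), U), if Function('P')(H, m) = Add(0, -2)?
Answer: Rational(148780, 3) ≈ 49593.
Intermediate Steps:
Function('P')(H, m) = -2
U = -86 (U = Mul(43, -2) = -86)
d = Rational(10, 3) (d = Mul(Rational(-1, 3), Mul(Add(-3, -2), Add(-2, 4))) = Mul(Rational(-1, 3), Mul(-5, 2)) = Mul(Rational(-1, 3), -10) = Rational(10, 3) ≈ 3.3333)
Function('p')(R, v) = Add(Rational(20, 3), Mul(Rational(10, 3), R)) (Function('p')(R, v) = Mul(Rational(10, 3), Add(R, Mul(-1, -2))) = Mul(Rational(10, 3), Add(R, 2)) = Mul(Rational(10, 3), Add(2, R)) = Add(Rational(20, 3), Mul(Rational(10, 3), R)))
Mul(Mul(Function('p')(-1, 7), -173), U) = Mul(Mul(Add(Rational(20, 3), Mul(Rational(10, 3), -1)), -173), -86) = Mul(Mul(Add(Rational(20, 3), Rational(-10, 3)), -173), -86) = Mul(Mul(Rational(10, 3), -173), -86) = Mul(Rational(-1730, 3), -86) = Rational(148780, 3)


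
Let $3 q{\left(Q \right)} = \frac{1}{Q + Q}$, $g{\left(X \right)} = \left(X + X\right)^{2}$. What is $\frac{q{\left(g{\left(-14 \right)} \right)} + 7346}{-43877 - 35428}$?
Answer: $- \frac{6911117}{74610144} \approx -0.09263$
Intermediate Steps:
$g{\left(X \right)} = 4 X^{2}$ ($g{\left(X \right)} = \left(2 X\right)^{2} = 4 X^{2}$)
$q{\left(Q \right)} = \frac{1}{6 Q}$ ($q{\left(Q \right)} = \frac{1}{3 \left(Q + Q\right)} = \frac{1}{3 \cdot 2 Q} = \frac{\frac{1}{2} \frac{1}{Q}}{3} = \frac{1}{6 Q}$)
$\frac{q{\left(g{\left(-14 \right)} \right)} + 7346}{-43877 - 35428} = \frac{\frac{1}{6 \cdot 4 \left(-14\right)^{2}} + 7346}{-43877 - 35428} = \frac{\frac{1}{6 \cdot 4 \cdot 196} + 7346}{-79305} = \left(\frac{1}{6 \cdot 784} + 7346\right) \left(- \frac{1}{79305}\right) = \left(\frac{1}{6} \cdot \frac{1}{784} + 7346\right) \left(- \frac{1}{79305}\right) = \left(\frac{1}{4704} + 7346\right) \left(- \frac{1}{79305}\right) = \frac{34555585}{4704} \left(- \frac{1}{79305}\right) = - \frac{6911117}{74610144}$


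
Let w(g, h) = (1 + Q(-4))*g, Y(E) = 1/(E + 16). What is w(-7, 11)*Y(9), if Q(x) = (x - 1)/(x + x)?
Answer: -91/200 ≈ -0.45500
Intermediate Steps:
Q(x) = (-1 + x)/(2*x) (Q(x) = (-1 + x)/((2*x)) = (-1 + x)*(1/(2*x)) = (-1 + x)/(2*x))
Y(E) = 1/(16 + E)
w(g, h) = 13*g/8 (w(g, h) = (1 + (½)*(-1 - 4)/(-4))*g = (1 + (½)*(-¼)*(-5))*g = (1 + 5/8)*g = 13*g/8)
w(-7, 11)*Y(9) = ((13/8)*(-7))/(16 + 9) = -91/8/25 = -91/8*1/25 = -91/200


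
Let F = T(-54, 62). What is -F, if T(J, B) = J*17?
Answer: 918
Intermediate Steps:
T(J, B) = 17*J
F = -918 (F = 17*(-54) = -918)
-F = -1*(-918) = 918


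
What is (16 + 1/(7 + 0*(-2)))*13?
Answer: 1469/7 ≈ 209.86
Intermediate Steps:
(16 + 1/(7 + 0*(-2)))*13 = (16 + 1/(7 + 0))*13 = (16 + 1/7)*13 = (16 + ⅐)*13 = (113/7)*13 = 1469/7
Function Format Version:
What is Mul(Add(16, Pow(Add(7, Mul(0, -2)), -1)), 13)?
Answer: Rational(1469, 7) ≈ 209.86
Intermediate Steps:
Mul(Add(16, Pow(Add(7, Mul(0, -2)), -1)), 13) = Mul(Add(16, Pow(Add(7, 0), -1)), 13) = Mul(Add(16, Pow(7, -1)), 13) = Mul(Add(16, Rational(1, 7)), 13) = Mul(Rational(113, 7), 13) = Rational(1469, 7)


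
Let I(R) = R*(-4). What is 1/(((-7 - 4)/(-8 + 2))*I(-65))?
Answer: 3/1430 ≈ 0.0020979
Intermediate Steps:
I(R) = -4*R
1/(((-7 - 4)/(-8 + 2))*I(-65)) = 1/(((-7 - 4)/(-8 + 2))*(-4*(-65))) = 1/(-11/(-6)*260) = 1/(-11*(-⅙)*260) = 1/((11/6)*260) = 1/(1430/3) = 3/1430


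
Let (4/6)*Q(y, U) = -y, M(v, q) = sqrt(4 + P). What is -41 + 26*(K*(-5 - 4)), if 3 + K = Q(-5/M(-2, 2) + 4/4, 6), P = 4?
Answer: 1012 - 1755*sqrt(2)/4 ≈ 391.51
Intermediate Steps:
M(v, q) = 2*sqrt(2) (M(v, q) = sqrt(4 + 4) = sqrt(8) = 2*sqrt(2))
Q(y, U) = -3*y/2 (Q(y, U) = 3*(-y)/2 = -3*y/2)
K = -9/2 + 15*sqrt(2)/8 (K = -3 - 3*(-5*sqrt(2)/4 + 4/4)/2 = -3 - 3*(-5*sqrt(2)/4 + 4*(1/4))/2 = -3 - 3*(-5*sqrt(2)/4 + 1)/2 = -3 - 3*(1 - 5*sqrt(2)/4)/2 = -3 + (-3/2 + 15*sqrt(2)/8) = -9/2 + 15*sqrt(2)/8 ≈ -1.8484)
-41 + 26*(K*(-5 - 4)) = -41 + 26*((-9/2 + 15*sqrt(2)/8)*(-5 - 4)) = -41 + 26*((-9/2 + 15*sqrt(2)/8)*(-9)) = -41 + 26*(81/2 - 135*sqrt(2)/8) = -41 + (1053 - 1755*sqrt(2)/4) = 1012 - 1755*sqrt(2)/4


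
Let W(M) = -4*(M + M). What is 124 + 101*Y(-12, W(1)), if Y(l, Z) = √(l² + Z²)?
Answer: 124 + 404*√13 ≈ 1580.6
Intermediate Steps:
W(M) = -8*M
Y(l, Z) = √(Z² + l²)
124 + 101*Y(-12, W(1)) = 124 + 101*√((-8*1)² + (-12)²) = 124 + 101*√((-8)² + 144) = 124 + 101*√(64 + 144) = 124 + 101*√208 = 124 + 101*(4*√13) = 124 + 404*√13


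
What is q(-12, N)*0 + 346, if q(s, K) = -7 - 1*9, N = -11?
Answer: 346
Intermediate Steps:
q(s, K) = -16 (q(s, K) = -7 - 9 = -16)
q(-12, N)*0 + 346 = -16*0 + 346 = 0 + 346 = 346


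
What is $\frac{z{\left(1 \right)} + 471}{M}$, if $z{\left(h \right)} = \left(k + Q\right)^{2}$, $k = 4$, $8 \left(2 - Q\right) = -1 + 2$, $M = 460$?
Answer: $\frac{32353}{29440} \approx 1.0989$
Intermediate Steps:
$Q = \frac{15}{8}$ ($Q = 2 - \frac{-1 + 2}{8} = 2 - \frac{1}{8} = \frac{15}{8} \approx 1.875$)
$z{\left(h \right)} = \frac{2209}{64}$ ($z{\left(h \right)} = \left(4 + \frac{15}{8}\right)^{2} = \left(\frac{47}{8}\right)^{2} = \frac{2209}{64}$)
$\frac{z{\left(1 \right)} + 471}{M} = \frac{\frac{2209}{64} + 471}{460} = \frac{32353}{64} \cdot \frac{1}{460} = \frac{32353}{29440}$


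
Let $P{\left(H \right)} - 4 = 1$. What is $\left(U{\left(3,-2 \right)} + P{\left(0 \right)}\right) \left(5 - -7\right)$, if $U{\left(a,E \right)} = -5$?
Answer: $0$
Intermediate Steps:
$P{\left(H \right)} = 5$ ($P{\left(H \right)} = 4 + 1 = 5$)
$\left(U{\left(3,-2 \right)} + P{\left(0 \right)}\right) \left(5 - -7\right) = \left(-5 + 5\right) \left(5 - -7\right) = 0 \left(5 + 7\right) = 0 \cdot 12 = 0$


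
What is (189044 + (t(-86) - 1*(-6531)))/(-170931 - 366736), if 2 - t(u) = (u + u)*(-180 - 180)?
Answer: -133657/537667 ≈ -0.24859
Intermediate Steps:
t(u) = 2 + 720*u (t(u) = 2 - (u + u)*(-180 - 180) = 2 - 2*u*(-360) = 2 - (-720)*u = 2 + 720*u)
(189044 + (t(-86) - 1*(-6531)))/(-170931 - 366736) = (189044 + ((2 + 720*(-86)) - 1*(-6531)))/(-170931 - 366736) = (189044 + ((2 - 61920) + 6531))/(-537667) = (189044 + (-61918 + 6531))*(-1/537667) = (189044 - 55387)*(-1/537667) = 133657*(-1/537667) = -133657/537667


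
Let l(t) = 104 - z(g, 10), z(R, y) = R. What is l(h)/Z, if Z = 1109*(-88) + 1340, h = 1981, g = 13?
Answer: -7/7404 ≈ -0.00094543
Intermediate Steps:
l(t) = 91 (l(t) = 104 - 1*13 = 104 - 13 = 91)
Z = -96252 (Z = -97592 + 1340 = -96252)
l(h)/Z = 91/(-96252) = 91*(-1/96252) = -7/7404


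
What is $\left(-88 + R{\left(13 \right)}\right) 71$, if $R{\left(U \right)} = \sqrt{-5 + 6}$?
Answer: $-6177$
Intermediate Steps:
$R{\left(U \right)} = 1$ ($R{\left(U \right)} = \sqrt{1} = 1$)
$\left(-88 + R{\left(13 \right)}\right) 71 = \left(-88 + 1\right) 71 = \left(-87\right) 71 = -6177$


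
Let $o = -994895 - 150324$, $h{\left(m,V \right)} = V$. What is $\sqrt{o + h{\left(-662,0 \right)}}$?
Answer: $i \sqrt{1145219} \approx 1070.1 i$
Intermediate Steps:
$o = -1145219$ ($o = -994895 - 150324 = -1145219$)
$\sqrt{o + h{\left(-662,0 \right)}} = \sqrt{-1145219 + 0} = \sqrt{-1145219} = i \sqrt{1145219}$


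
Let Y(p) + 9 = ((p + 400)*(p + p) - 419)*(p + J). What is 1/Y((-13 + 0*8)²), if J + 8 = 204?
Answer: 1/70044586 ≈ 1.4277e-8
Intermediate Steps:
J = 196 (J = -8 + 204 = 196)
Y(p) = -9 + (-419 + 2*p*(400 + p))*(196 + p) (Y(p) = -9 + ((p + 400)*(p + p) - 419)*(p + 196) = -9 + ((400 + p)*(2*p) - 419)*(196 + p) = -9 + (2*p*(400 + p) - 419)*(196 + p) = -9 + (-419 + 2*p*(400 + p))*(196 + p))
1/Y((-13 + 0*8)²) = 1/(-82133 + 2*((-13 + 0*8)²)³ + 1192*((-13 + 0*8)²)² + 156381*(-13 + 0*8)²) = 1/(-82133 + 2*((-13 + 0)²)³ + 1192*((-13 + 0)²)² + 156381*(-13 + 0)²) = 1/(-82133 + 2*((-13)²)³ + 1192*((-13)²)² + 156381*(-13)²) = 1/(-82133 + 2*169³ + 1192*169² + 156381*169) = 1/(-82133 + 2*4826809 + 1192*28561 + 26428389) = 1/(-82133 + 9653618 + 34044712 + 26428389) = 1/70044586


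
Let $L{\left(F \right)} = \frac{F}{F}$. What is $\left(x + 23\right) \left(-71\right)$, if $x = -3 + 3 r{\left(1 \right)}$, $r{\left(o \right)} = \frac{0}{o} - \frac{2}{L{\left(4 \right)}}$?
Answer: $-994$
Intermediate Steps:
$L{\left(F \right)} = 1$
$r{\left(o \right)} = -2$ ($r{\left(o \right)} = \frac{0}{o} - \frac{2}{1} = 0 - 2 = -2$)
$x = -9$ ($x = -3 + 3 \left(-2\right) = -3 - 6 = -9$)
$\left(x + 23\right) \left(-71\right) = \left(-9 + 23\right) \left(-71\right) = 14 \left(-71\right) = -994$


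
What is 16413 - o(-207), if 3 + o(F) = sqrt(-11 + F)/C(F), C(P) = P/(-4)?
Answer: 16416 - 4*I*sqrt(218)/207 ≈ 16416.0 - 0.28531*I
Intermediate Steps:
C(P) = -P/4 (C(P) = P*(-1/4) = -P/4)
o(F) = -3 - 4*sqrt(-11 + F)/F (o(F) = -3 + sqrt(-11 + F)/((-F/4)) = -3 + sqrt(-11 + F)*(-4/F) = -3 - 4*sqrt(-11 + F)/F)
16413 - o(-207) = 16413 - (-3 - 4*sqrt(-11 - 207)/(-207)) = 16413 - (-3 - 4*(-1/207)*sqrt(-218)) = 16413 - (-3 - 4*(-1/207)*I*sqrt(218)) = 16413 - (-3 + 4*I*sqrt(218)/207) = 16413 + (3 - 4*I*sqrt(218)/207) = 16416 - 4*I*sqrt(218)/207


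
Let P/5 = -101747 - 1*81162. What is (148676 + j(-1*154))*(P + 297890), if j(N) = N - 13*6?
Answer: -91538734820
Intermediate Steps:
j(N) = -78 + N (j(N) = N - 78 = -78 + N)
P = -914545 (P = 5*(-101747 - 1*81162) = 5*(-101747 - 81162) = 5*(-182909) = -914545)
(148676 + j(-1*154))*(P + 297890) = (148676 + (-78 - 1*154))*(-914545 + 297890) = (148676 + (-78 - 154))*(-616655) = (148676 - 232)*(-616655) = 148444*(-616655) = -91538734820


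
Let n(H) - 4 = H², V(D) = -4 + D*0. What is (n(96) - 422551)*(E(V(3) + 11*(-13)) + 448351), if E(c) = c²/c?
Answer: -185256607524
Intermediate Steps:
V(D) = -4 (V(D) = -4 + 0 = -4)
n(H) = 4 + H²
E(c) = c
(n(96) - 422551)*(E(V(3) + 11*(-13)) + 448351) = ((4 + 96²) - 422551)*((-4 + 11*(-13)) + 448351) = ((4 + 9216) - 422551)*((-4 - 143) + 448351) = (9220 - 422551)*(-147 + 448351) = -413331*448204 = -185256607524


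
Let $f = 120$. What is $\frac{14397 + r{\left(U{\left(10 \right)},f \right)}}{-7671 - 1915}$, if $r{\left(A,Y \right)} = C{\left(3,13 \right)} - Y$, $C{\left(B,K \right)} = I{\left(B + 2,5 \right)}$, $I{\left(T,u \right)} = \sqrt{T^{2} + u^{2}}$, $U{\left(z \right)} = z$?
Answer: $- \frac{14277}{9586} - \frac{5 \sqrt{2}}{9586} \approx -1.4901$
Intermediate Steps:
$C{\left(B,K \right)} = \sqrt{25 + \left(2 + B\right)^{2}}$ ($C{\left(B,K \right)} = \sqrt{\left(B + 2\right)^{2} + 5^{2}} = \sqrt{\left(2 + B\right)^{2} + 25} = \sqrt{25 + \left(2 + B\right)^{2}}$)
$r{\left(A,Y \right)} = - Y + 5 \sqrt{2}$ ($r{\left(A,Y \right)} = \sqrt{25 + \left(2 + 3\right)^{2}} - Y = \sqrt{25 + 5^{2}} - Y = \sqrt{25 + 25} - Y = \sqrt{50} - Y = 5 \sqrt{2} - Y = - Y + 5 \sqrt{2}$)
$\frac{14397 + r{\left(U{\left(10 \right)},f \right)}}{-7671 - 1915} = \frac{14397 + \left(\left(-1\right) 120 + 5 \sqrt{2}\right)}{-7671 - 1915} = \frac{14397 - \left(120 - 5 \sqrt{2}\right)}{-9586} = \left(14277 + 5 \sqrt{2}\right) \left(- \frac{1}{9586}\right) = - \frac{14277}{9586} - \frac{5 \sqrt{2}}{9586}$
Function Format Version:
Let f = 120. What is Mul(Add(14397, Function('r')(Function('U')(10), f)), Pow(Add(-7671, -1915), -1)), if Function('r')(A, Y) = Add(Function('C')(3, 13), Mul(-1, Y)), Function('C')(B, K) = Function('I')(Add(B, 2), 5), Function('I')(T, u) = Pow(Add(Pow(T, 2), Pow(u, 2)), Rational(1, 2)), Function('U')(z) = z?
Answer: Add(Rational(-14277, 9586), Mul(Rational(-5, 9586), Pow(2, Rational(1, 2)))) ≈ -1.4901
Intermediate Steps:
Function('C')(B, K) = Pow(Add(25, Pow(Add(2, B), 2)), Rational(1, 2)) (Function('C')(B, K) = Pow(Add(Pow(Add(B, 2), 2), Pow(5, 2)), Rational(1, 2)) = Pow(Add(Pow(Add(2, B), 2), 25), Rational(1, 2)) = Pow(Add(25, Pow(Add(2, B), 2)), Rational(1, 2)))
Function('r')(A, Y) = Add(Mul(-1, Y), Mul(5, Pow(2, Rational(1, 2)))) (Function('r')(A, Y) = Add(Pow(Add(25, Pow(Add(2, 3), 2)), Rational(1, 2)), Mul(-1, Y)) = Add(Pow(Add(25, Pow(5, 2)), Rational(1, 2)), Mul(-1, Y)) = Add(Pow(Add(25, 25), Rational(1, 2)), Mul(-1, Y)) = Add(Pow(50, Rational(1, 2)), Mul(-1, Y)) = Add(Mul(5, Pow(2, Rational(1, 2))), Mul(-1, Y)) = Add(Mul(-1, Y), Mul(5, Pow(2, Rational(1, 2)))))
Mul(Add(14397, Function('r')(Function('U')(10), f)), Pow(Add(-7671, -1915), -1)) = Mul(Add(14397, Add(Mul(-1, 120), Mul(5, Pow(2, Rational(1, 2))))), Pow(Add(-7671, -1915), -1)) = Mul(Add(14397, Add(-120, Mul(5, Pow(2, Rational(1, 2))))), Pow(-9586, -1)) = Mul(Add(14277, Mul(5, Pow(2, Rational(1, 2)))), Rational(-1, 9586)) = Add(Rational(-14277, 9586), Mul(Rational(-5, 9586), Pow(2, Rational(1, 2))))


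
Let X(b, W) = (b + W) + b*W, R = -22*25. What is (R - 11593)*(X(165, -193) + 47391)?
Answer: -188435074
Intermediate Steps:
R = -550
X(b, W) = W + b + W*b (X(b, W) = (W + b) + W*b = W + b + W*b)
(R - 11593)*(X(165, -193) + 47391) = (-550 - 11593)*((-193 + 165 - 193*165) + 47391) = -12143*((-193 + 165 - 31845) + 47391) = -12143*(-31873 + 47391) = -12143*15518 = -188435074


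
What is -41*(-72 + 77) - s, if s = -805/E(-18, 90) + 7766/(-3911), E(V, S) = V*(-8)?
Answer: -111186061/563184 ≈ -197.42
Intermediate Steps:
E(V, S) = -8*V
s = -4266659/563184 (s = -805/((-8*(-18))) + 7766/(-3911) = -805/144 + 7766*(-1/3911) = -805*1/144 - 7766/3911 = -805/144 - 7766/3911 = -4266659/563184 ≈ -7.5760)
-41*(-72 + 77) - s = -41*(-72 + 77) - 1*(-4266659/563184) = -41*5 + 4266659/563184 = -205 + 4266659/563184 = -111186061/563184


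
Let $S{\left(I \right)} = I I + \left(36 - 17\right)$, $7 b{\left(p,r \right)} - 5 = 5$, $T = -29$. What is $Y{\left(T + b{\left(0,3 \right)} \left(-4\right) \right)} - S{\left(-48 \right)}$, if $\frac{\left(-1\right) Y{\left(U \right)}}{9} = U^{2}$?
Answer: $- \frac{645268}{49} \approx -13169.0$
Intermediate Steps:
$b{\left(p,r \right)} = \frac{10}{7}$ ($b{\left(p,r \right)} = \frac{5}{7} + \frac{1}{7} \cdot 5 = \frac{5}{7} + \frac{5}{7} = \frac{10}{7}$)
$S{\left(I \right)} = 19 + I^{2}$ ($S{\left(I \right)} = I^{2} + \left(36 - 17\right) = I^{2} + 19 = 19 + I^{2}$)
$Y{\left(U \right)} = - 9 U^{2}$
$Y{\left(T + b{\left(0,3 \right)} \left(-4\right) \right)} - S{\left(-48 \right)} = - 9 \left(-29 + \frac{10}{7} \left(-4\right)\right)^{2} - \left(19 + \left(-48\right)^{2}\right) = - 9 \left(-29 - \frac{40}{7}\right)^{2} - \left(19 + 2304\right) = - 9 \left(- \frac{243}{7}\right)^{2} - 2323 = \left(-9\right) \frac{59049}{49} - 2323 = - \frac{531441}{49} - 2323 = - \frac{645268}{49}$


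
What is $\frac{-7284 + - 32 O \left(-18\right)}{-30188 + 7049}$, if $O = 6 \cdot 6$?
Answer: $- \frac{4484}{7713} \approx -0.58136$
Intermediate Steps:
$O = 36$
$\frac{-7284 + - 32 O \left(-18\right)}{-30188 + 7049} = \frac{-7284 + \left(-32\right) 36 \left(-18\right)}{-30188 + 7049} = \frac{-7284 - -20736}{-23139} = \left(-7284 + 20736\right) \left(- \frac{1}{23139}\right) = 13452 \left(- \frac{1}{23139}\right) = - \frac{4484}{7713}$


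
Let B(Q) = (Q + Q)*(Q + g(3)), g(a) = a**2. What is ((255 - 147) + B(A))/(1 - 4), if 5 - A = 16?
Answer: -152/3 ≈ -50.667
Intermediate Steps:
A = -11 (A = 5 - 1*16 = 5 - 16 = -11)
B(Q) = 2*Q*(9 + Q) (B(Q) = (Q + Q)*(Q + 3**2) = (2*Q)*(Q + 9) = (2*Q)*(9 + Q) = 2*Q*(9 + Q))
((255 - 147) + B(A))/(1 - 4) = ((255 - 147) + 2*(-11)*(9 - 11))/(1 - 4) = (108 + 2*(-11)*(-2))/(-3) = -(108 + 44)/3 = -1/3*152 = -152/3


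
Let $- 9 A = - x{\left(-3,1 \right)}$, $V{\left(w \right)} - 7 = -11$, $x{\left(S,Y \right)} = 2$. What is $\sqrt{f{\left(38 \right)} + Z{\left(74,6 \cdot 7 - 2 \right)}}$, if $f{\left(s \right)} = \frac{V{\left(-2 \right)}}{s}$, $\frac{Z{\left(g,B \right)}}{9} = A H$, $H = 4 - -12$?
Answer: $\frac{\sqrt{11514}}{19} \approx 5.6475$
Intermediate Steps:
$V{\left(w \right)} = -4$ ($V{\left(w \right)} = 7 - 11 = -4$)
$H = 16$ ($H = 4 + 12 = 16$)
$A = \frac{2}{9}$ ($A = - \frac{\left(-1\right) 2}{9} = \left(- \frac{1}{9}\right) \left(-2\right) = \frac{2}{9} \approx 0.22222$)
$Z{\left(g,B \right)} = 32$ ($Z{\left(g,B \right)} = 9 \cdot \frac{2}{9} \cdot 16 = 9 \cdot \frac{32}{9} = 32$)
$f{\left(s \right)} = - \frac{4}{s}$
$\sqrt{f{\left(38 \right)} + Z{\left(74,6 \cdot 7 - 2 \right)}} = \sqrt{- \frac{4}{38} + 32} = \sqrt{\left(-4\right) \frac{1}{38} + 32} = \sqrt{- \frac{2}{19} + 32} = \sqrt{\frac{606}{19}} = \frac{\sqrt{11514}}{19}$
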